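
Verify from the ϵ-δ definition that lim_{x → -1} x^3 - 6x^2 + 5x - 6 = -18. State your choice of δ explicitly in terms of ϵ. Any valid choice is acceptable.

δ = min(2, ϵ/42)

Let ϵ > 0 be given. We want δ > 0 such that 0 < |x + 1| < δ implies |(x^3 - 6x^2 + 5x - 6) + 18| < ϵ.
(x^3 - 6x^2 + 5x - 6) + 18 = x^3 - 6x^2 + 5x + 12 = (x + 1)(x^2 - 7x + 12).
So |(x^3 - 6x^2 + 5x - 6) + 18| = |x + 1|·|x^2 - 7x + 12|.
Assume first that |x + 1| < 2, so |x| < 3. Then |x^2 - 7x + 12| ≤ 3^2 + 7·3 + 12 = 42.
Hence |(x^3 - 6x^2 + 5x - 6) + 18| ≤ 42|x + 1| < ϵ provided |x + 1| < ϵ/42.
Take δ = min(2, ϵ/42). Then 0 < |x + 1| < δ gives both |x + 1| < 2 and |x + 1| < ϵ/42, so |(x^3 - 6x^2 + 5x - 6) + 18| < ϵ.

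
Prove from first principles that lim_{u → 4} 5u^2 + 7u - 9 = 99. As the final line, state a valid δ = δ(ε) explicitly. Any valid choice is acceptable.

δ = min(1, ε/52)

Suppose ε > 0. We want δ > 0 such that 0 < |u − 4| < δ implies |(5u^2 + 7u - 9) − 99| < ε.
(5u^2 + 7u - 9) − 99 = 5u^2 + 7u - 108 = (u − 4)(5u + 27).
So |(5u^2 + 7u - 9) − 99| = |u − 4|·|5u + 27|.
Assume first that |u − 4| < 1, so |u| < 5. Then |5u + 27| ≤ 5·5 + 27 = 52.
Hence |(5u^2 + 7u - 9) − 99| ≤ 52|u − 4| < ε provided |u − 4| < ε/52.
Choosing δ = min(1, ε/52) ensures both conditions, hence |(5u^2 + 7u - 9) − 99| < ε.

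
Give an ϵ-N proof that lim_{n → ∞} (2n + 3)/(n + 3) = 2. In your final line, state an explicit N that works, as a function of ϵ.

Fix ϵ > 0. For n ≥ 1, |(2n + 3)/(n + 3) − 2| = |-3|/((n + 3)) = 3/((n + 3)).
Since n + 3 ≥ n for n ≥ 1, this is ≤ 3/(n) = 3/n.
So |(2n + 3)/(n + 3) − 2| < ϵ whenever n > 3/ϵ.
Take N = 3/ϵ. If n > N then |(2n + 3)/(n + 3) − 2| ≤ 3/n < ϵ.

N = 3/ϵ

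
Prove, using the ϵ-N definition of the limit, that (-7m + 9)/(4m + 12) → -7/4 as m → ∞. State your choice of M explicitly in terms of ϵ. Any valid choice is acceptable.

M = (15/2)/ϵ

Let ϵ > 0. For m ≥ 1, |(-7m + 9)/(4m + 12) + 7/4| = |120|/(4(4m + 12)) = 120/(4(4m + 12)).
Since 4m + 12 ≥ 4m for m ≥ 1, this is ≤ 120/(4·4m) = (15/2)/m.
So |(-7m + 9)/(4m + 12) + 7/4| < ϵ whenever m > (15/2)/ϵ.
Take M = (15/2)/ϵ. If m > M then |(-7m + 9)/(4m + 12) + 7/4| ≤ (15/2)/m < ϵ.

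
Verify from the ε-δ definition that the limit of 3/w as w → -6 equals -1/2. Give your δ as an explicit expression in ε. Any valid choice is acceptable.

δ = min(3, 6ε)

Suppose ε > 0. We seek δ > 0 such that 0 < |w + 6| < δ implies |3/w + 1/2| < ε.
|3/w + 1/2| = 3·|-6 − w|/(6·|w|) = 3|w + 6|/(6|w|).
Restrict δ ≤ 3. Then |w + 6| < 3 gives |w| > 3, so 6|w| > 18.
Then |3/w + 1/2| < 3|w + 6|/18, which is < ε when |w + 6| < 6ε.
Take δ = min(3, 6ε). Then 0 < |w + 6| < δ gives both |w + 6| < 3 and |w + 6| < 6ε, so |3/w + 1/2| < ε.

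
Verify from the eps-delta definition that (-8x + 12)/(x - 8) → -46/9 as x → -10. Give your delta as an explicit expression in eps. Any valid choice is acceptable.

delta = min(9, (81/26)eps)

Let eps > 0. We want delta > 0 with 0 < |x + 10| < delta ⇒ |(-8x + 12)/(x - 8) + 46/9| < eps.
Combining over a common denominator, (-8x + 12)/(x - 8) + 46/9 = [(-8x + 12)·(-18) − 92·(x - 8)] / [(-18)·(x - 8)] = 52(x + 10) / ((-18)(x - 8)).
So |(-8x + 12)/(x - 8) + 46/9| = 52|x + 10| / (18·|x − 8|).
Require delta ≤ 9, so |x − 8| ≥ |-18| − |x + 10| > 18 − 9 = 9.
Hence |(-8x + 12)/(x - 8) + 46/9| < 52|x + 10|/(18·9) = (26/81)|x + 10|, which is < eps once |x + 10| < (81/26)eps.
Take delta = min(9, (81/26)eps). Then 0 < |x + 10| < delta forces both bounds, so |(-8x + 12)/(x - 8) + 46/9| < eps.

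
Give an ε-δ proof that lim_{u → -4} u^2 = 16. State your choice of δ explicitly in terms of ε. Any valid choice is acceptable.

Let ε > 0. We seek δ > 0 with 0 < |u + 4| < δ ⇒ |u^2 − 16| < ε.
Factor: u^2 − 16 = (u + 4)(u - 4), so |u^2 − 16| = |u + 4|·|u - 4|.
Impose δ ≤ 1 so that |u| < 5; then |u - 4| ≤ 9.
Hence |u^2 − 16| ≤ 9|u + 4|, which is < ε once |u + 4| < ε/9.
Take δ = min(1, ε/9). If 0 < |u + 4| < δ then both bounds hold and |u^2 − 16| ≤ 9|u + 4| < 9·(ε/9) = ε.

δ = min(1, ε/9)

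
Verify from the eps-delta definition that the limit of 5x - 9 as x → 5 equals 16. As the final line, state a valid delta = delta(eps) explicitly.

delta = eps/5

Let eps > 0 be given. We need delta > 0 so that 0 < |x − 5| < delta implies |(5x - 9) − 16| < eps.
Since (5x - 9) − 16 = 5(x − 5), we have |(5x - 9) − 16| = 5|x − 5|.
Thus it suffices that |x − 5| < eps/5.
Choosing delta = eps/5 gives |(5x - 9) − 16| = 5|x − 5| < eps whenever |x − 5| < delta.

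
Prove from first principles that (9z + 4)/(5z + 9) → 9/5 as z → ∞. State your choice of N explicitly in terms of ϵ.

Suppose ϵ > 0. We seek N > 0 such that z > N implies |(9z + 4)/(5z + 9) − (9/5)| < ϵ.
(9z + 4)/(5z + 9) − (9/5) = (5(9z + 4) − 9(5z + 9)) / (5(5z + 9)) = -61/(5(5z + 9)).
For z > 0 we have 5z + 9 > 5z, so |(9z + 4)/(5z + 9) − (9/5)| = 61/(5(5z + 9)) < 61/(5·5z) = (61/25)/z.
Thus |(9z + 4)/(5z + 9) − (9/5)| < ϵ whenever z > (61/25)/ϵ.
Take N = (61/25)/ϵ. If z > N then |(9z + 4)/(5z + 9) − (9/5)| < (61/25)/z < ϵ.

N = (61/25)/ϵ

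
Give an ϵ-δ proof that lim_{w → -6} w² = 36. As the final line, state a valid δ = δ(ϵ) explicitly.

δ = min(1, ϵ/13)

Suppose ϵ > 0. We seek δ > 0 with 0 < |w + 6| < δ ⇒ |w² − 36| < ϵ.
Factor: w² − 36 = (w + 6)(w - 6), so |w² − 36| = |w + 6|·|w - 6|.
Impose δ ≤ 1 so that |w| < 7; then |w - 6| ≤ 13.
Hence |w² − 36| ≤ 13|w + 6|, which is < ϵ once |w + 6| < ϵ/13.
Take δ = min(1, ϵ/13). If 0 < |w + 6| < δ then both bounds hold and |w² − 36| ≤ 13|w + 6| < 13·(ϵ/13) = ϵ.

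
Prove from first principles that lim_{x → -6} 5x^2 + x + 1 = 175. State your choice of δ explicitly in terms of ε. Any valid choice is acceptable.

Let ε > 0. We want δ > 0 such that 0 < |x + 6| < δ implies |(5x^2 + x + 1) − 175| < ε.
(5x^2 + x + 1) − 175 = 5x^2 + x - 174 = (x + 6)(5x - 29).
So |(5x^2 + x + 1) − 175| = |x + 6|·|5x - 29|.
Assume first that |x + 6| < 2, so |x| < 8. Then |5x - 29| ≤ 5·8 + 29 = 69.
Hence |(5x^2 + x + 1) − 175| ≤ 69|x + 6| < ε provided |x + 6| < ε/69.
Take δ = min(2, ε/69). Then 0 < |x + 6| < δ gives both |x + 6| < 2 and |x + 6| < ε/69, so |(5x^2 + x + 1) − 175| < ε.

δ = min(2, ε/69)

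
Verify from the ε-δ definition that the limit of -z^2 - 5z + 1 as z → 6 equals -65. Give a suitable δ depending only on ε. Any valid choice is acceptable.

δ = min(2, ε/19)

Let ε > 0. We want δ > 0 such that 0 < |z − 6| < δ implies |(-z^2 - 5z + 1) + 65| < ε.
(-z^2 - 5z + 1) + 65 = -z^2 - 5z + 66 = (z − 6)(-z - 11).
So |(-z^2 - 5z + 1) + 65| = |z − 6|·|-z - 11|.
Require δ ≤ 2. Then |z − 6| < 2 gives |z| < 8, and by the triangle inequality |-z - 11| ≤ 8 + 11 = 19.
Hence |(-z^2 - 5z + 1) + 65| ≤ 19|z − 6| < ε provided |z − 6| < ε/19.
Take δ = min(2, ε/19). Then 0 < |z − 6| < δ gives both |z − 6| < 2 and |z − 6| < ε/19, so |(-z^2 - 5z + 1) + 65| < ε.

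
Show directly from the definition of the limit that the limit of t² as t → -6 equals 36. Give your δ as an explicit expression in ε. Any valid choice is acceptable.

δ = min(1, ε/13)

Suppose ε > 0. We seek δ > 0 with 0 < |t + 6| < δ ⇒ |t² − 36| < ε.
Factor: t² − 36 = (t + 6)(t - 6), so |t² − 36| = |t + 6|·|t - 6|.
Impose δ ≤ 1 so that |t| < 7; then |t - 6| ≤ 13.
Hence |t² − 36| ≤ 13|t + 6|, which is < ε once |t + 6| < ε/13.
Take δ = min(1, ε/13). If 0 < |t + 6| < δ then both bounds hold and |t² − 36| ≤ 13|t + 6| < 13·(ε/13) = ε.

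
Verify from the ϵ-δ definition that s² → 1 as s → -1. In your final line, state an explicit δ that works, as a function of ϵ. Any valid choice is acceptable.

δ = min(1, ϵ/3)

Fix ϵ > 0. We seek δ > 0 with 0 < |s + 1| < δ ⇒ |s² − 1| < ϵ.
Factor: s² − 1 = (s + 1)(s - 1), so |s² − 1| = |s + 1|·|s - 1|.
Restrict δ ≤ 1. Then |s + 1| < 1 gives |s| < 2, so by the triangle inequality |s - 1| ≤ 2 + 1 = 3.
Hence |s² − 1| ≤ 3|s + 1|, which is < ϵ once |s + 1| < ϵ/3.
Take δ = min(1, ϵ/3). If 0 < |s + 1| < δ then both bounds hold and |s² − 1| ≤ 3|s + 1| < 3·(ϵ/3) = ϵ.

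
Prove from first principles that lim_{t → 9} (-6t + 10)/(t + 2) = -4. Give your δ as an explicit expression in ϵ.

Fix ϵ > 0. We want δ > 0 with 0 < |t − 9| < δ ⇒ |(-6t + 10)/(t + 2) + 4| < ϵ.
Combining over a common denominator, (-6t + 10)/(t + 2) + 4 = [(-6t + 10)·11 − (-44)·(t + 2)] / [11·(t + 2)] = -22(t − 9) / (11(t + 2)).
So |(-6t + 10)/(t + 2) + 4| = 22|t − 9| / (11·|t + 2|).
Require δ ≤ 11/2, so |t + 2| ≥ |11| − |t − 9| > 11 − 11/2 = 11/2.
Hence |(-6t + 10)/(t + 2) + 4| < 22|t − 9|/(11·(11/2)) = (4/11)|t − 9|, which is < ϵ once |t − 9| < (11/4)ϵ.
Take δ = min(11/2, (11/4)ϵ). Then 0 < |t − 9| < δ forces both bounds, so |(-6t + 10)/(t + 2) + 4| < ϵ.

δ = min(11/2, (11/4)ϵ)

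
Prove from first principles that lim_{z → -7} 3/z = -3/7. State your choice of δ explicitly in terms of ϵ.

δ = min(7/2, (49/6)ϵ)

Let ϵ > 0 be given. We seek δ > 0 such that 0 < |z + 7| < δ implies |3/z + 3/7| < ϵ.
|3/z + 3/7| = 3·|-7 − z|/(7·|z|) = 3|z + 7|/(7|z|).
Restrict δ ≤ 7/2. Then |z + 7| < 7/2 gives |z| > 7/2, so 7|z| > 49/2.
Then |3/z + 3/7| < 3|z + 7|/(49/2), which is < ϵ when |z + 7| < (49/6)ϵ.
Take δ = min(7/2, (49/6)ϵ). Then 0 < |z + 7| < δ gives both |z + 7| < 7/2 and |z + 7| < (49/6)ϵ, so |3/z + 3/7| < ϵ.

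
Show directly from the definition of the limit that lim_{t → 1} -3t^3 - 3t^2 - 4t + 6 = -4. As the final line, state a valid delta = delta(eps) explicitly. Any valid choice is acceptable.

Let eps > 0. We want delta > 0 such that 0 < |t − 1| < delta implies |(-3t^3 - 3t^2 - 4t + 6) + 4| < eps.
(-3t^3 - 3t^2 - 4t + 6) + 4 = -3t^3 - 3t^2 - 4t + 10 = (t − 1)(-3t^2 - 6t - 10).
So |(-3t^3 - 3t^2 - 4t + 6) + 4| = |t − 1|·|-3t^2 - 6t - 10|.
Require delta ≤ 2. Then |t − 1| < 2 gives |t| < 3, and by the triangle inequality |-3t^2 - 6t - 10| ≤ 3·3^2 + 6·3 + 10 = 55.
Hence |(-3t^3 - 3t^2 - 4t + 6) + 4| ≤ 55|t − 1| < eps provided |t − 1| < eps/55.
Choosing delta = min(2, eps/55) ensures both conditions, hence |(-3t^3 - 3t^2 - 4t + 6) + 4| < eps.

delta = min(2, eps/55)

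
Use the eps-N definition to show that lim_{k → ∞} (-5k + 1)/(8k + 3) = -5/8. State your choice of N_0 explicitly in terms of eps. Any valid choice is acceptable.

N_0 = (23/64)/eps

Fix eps > 0. For k ≥ 1, |(-5k + 1)/(8k + 3) + 5/8| = |23|/(8(8k + 3)) = 23/(8(8k + 3)).
Since 8k + 3 ≥ 8k for k ≥ 1, this is ≤ 23/(8·8k) = (23/64)/k.
So |(-5k + 1)/(8k + 3) + 5/8| < eps whenever k > (23/64)/eps.
Take N_0 = (23/64)/eps. If k > N_0 then |(-5k + 1)/(8k + 3) + 5/8| ≤ (23/64)/k < eps.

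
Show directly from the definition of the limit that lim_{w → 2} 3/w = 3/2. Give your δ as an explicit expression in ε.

δ = min(1, (2/3)ε)

Suppose ε > 0. We seek δ > 0 such that 0 < |w − 2| < δ implies |3/w − (3/2)| < ε.
|3/w − (3/2)| = 3·|2 − w|/(2·|w|) = 3|w − 2|/(2|w|).
Require δ ≤ 1 so that |w| > 2 − 1 = 1, hence 2|w| > 2.
Then |3/w − (3/2)| < 3|w − 2|/2, which is < ε when |w − 2| < (2/3)ε.
Take δ = min(1, (2/3)ε). Then 0 < |w − 2| < δ gives both |w − 2| < 1 and |w − 2| < (2/3)ε, so |3/w − (3/2)| < ε.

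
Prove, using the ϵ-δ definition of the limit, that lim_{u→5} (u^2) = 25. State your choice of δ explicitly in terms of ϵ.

Fix ϵ > 0. We seek δ > 0 with 0 < |u − 5| < δ ⇒ |u^2 − 25| < ϵ.
Factor: u^2 − 25 = (u − 5)(u + 5), so |u^2 − 25| = |u − 5|·|u + 5|.
Restrict δ ≤ 2. Then |u − 5| < 2 gives |u| < 7, so by the triangle inequality |u + 5| ≤ 7 + 5 = 12.
Hence |u^2 − 25| ≤ 12|u − 5|, which is < ϵ once |u − 5| < ϵ/12.
Take δ = min(2, ϵ/12). If 0 < |u − 5| < δ then both bounds hold and |u^2 − 25| ≤ 12|u − 5| < 12·(ϵ/12) = ϵ.

δ = min(2, ϵ/12)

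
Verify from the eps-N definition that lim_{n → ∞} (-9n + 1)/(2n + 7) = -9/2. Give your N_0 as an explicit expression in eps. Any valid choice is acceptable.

N_0 = (65/4)/eps

Let eps > 0 be given. For n ≥ 1, |(-9n + 1)/(2n + 7) + 9/2| = |65|/(2(2n + 7)) = 65/(2(2n + 7)).
Since 2n + 7 ≥ 2n for n ≥ 1, this is ≤ 65/(2·2n) = (65/4)/n.
So |(-9n + 1)/(2n + 7) + 9/2| < eps whenever n > (65/4)/eps.
Take N_0 = (65/4)/eps. If n > N_0 then |(-9n + 1)/(2n + 7) + 9/2| ≤ (65/4)/n < eps.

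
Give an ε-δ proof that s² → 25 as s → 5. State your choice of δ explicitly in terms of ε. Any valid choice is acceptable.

δ = min(2, ε/12)

Let ε > 0. We seek δ > 0 with 0 < |s − 5| < δ ⇒ |s² − 25| < ε.
Factor: s² − 25 = (s − 5)(s + 5), so |s² − 25| = |s − 5|·|s + 5|.
Restrict δ ≤ 2. Then |s − 5| < 2 gives |s| < 7, so by the triangle inequality |s + 5| ≤ 7 + 5 = 12.
Hence |s² − 25| ≤ 12|s − 5|, which is < ε once |s − 5| < ε/12.
Take δ = min(2, ε/12). If 0 < |s − 5| < δ then both bounds hold and |s² − 25| ≤ 12|s − 5| < 12·(ε/12) = ε.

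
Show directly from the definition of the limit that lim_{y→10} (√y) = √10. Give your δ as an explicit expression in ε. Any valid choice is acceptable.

Fix ε > 0. We want δ > 0 such that 0 < |y − 10| < δ implies |√y − √10| < ε.
Multiplying by the conjugate, |√y − √10| = |y − 10|/(√y + √10).
Restrict δ ≤ 10 so that |y − 10| < 10 forces y > 0, and then √y + √10 > √10.
Hence |√y − √10| < |y − 10|/√10, which is < ε once |y − 10| < √10·ε.
Take δ = min(10, √10·ε). If 0 < |y − 10| < δ then y > 0 and |√y − √10| < |y − 10|/√10 < ε.

δ = min(10, √10·ε)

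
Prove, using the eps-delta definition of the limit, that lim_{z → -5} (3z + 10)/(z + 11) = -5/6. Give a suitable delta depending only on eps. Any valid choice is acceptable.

delta = min(3, (18/23)eps)

Let eps > 0. We want delta > 0 with 0 < |z + 5| < delta ⇒ |(3z + 10)/(z + 11) + 5/6| < eps.
Combining over a common denominator, (3z + 10)/(z + 11) + 5/6 = [(3z + 10)·6 − (-5)·(z + 11)] / [6·(z + 11)] = 23(z + 5) / (6(z + 11)).
So |(3z + 10)/(z + 11) + 5/6| = 23|z + 5| / (6·|z + 11|).
Restrict delta ≤ 3. Then |z + 5| < 3 gives |z + 11| = |(z + 5) + 6| ≥ 6 − 3 = 3.
Hence |(3z + 10)/(z + 11) + 5/6| < 23|z + 5|/(6·3) = (23/18)|z + 5|, which is < eps once |z + 5| < (18/23)eps.
Take delta = min(3, (18/23)eps). Then 0 < |z + 5| < delta forces both bounds, so |(3z + 10)/(z + 11) + 5/6| < eps.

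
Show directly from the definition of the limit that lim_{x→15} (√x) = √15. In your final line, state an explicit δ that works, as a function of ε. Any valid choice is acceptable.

Fix ε > 0. We want δ > 0 such that 0 < |x − 15| < δ implies |√x − √15| < ε.
Multiplying by the conjugate, |√x − √15| = |x − 15|/(√x + √15).
Restrict δ ≤ 15 so that |x − 15| < 15 forces x > 0, and then √x + √15 > √15.
Hence |√x − √15| < |x − 15|/√15, which is < ε once |x − 15| < √15·ε.
Take δ = min(15, √15·ε). If 0 < |x − 15| < δ then x > 0 and |√x − √15| < |x − 15|/√15 < ε.

δ = min(15, √15·ε)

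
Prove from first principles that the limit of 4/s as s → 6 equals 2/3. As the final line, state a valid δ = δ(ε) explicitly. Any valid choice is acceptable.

Let ε > 0. We seek δ > 0 such that 0 < |s − 6| < δ implies |4/s − (2/3)| < ε.
|4/s − (2/3)| = 4·|6 − s|/(6·|s|) = 4|s − 6|/(6|s|).
Restrict δ ≤ 3. Then |s − 6| < 3 gives |s| > 3, so 6|s| > 18.
Then |4/s − (2/3)| < 4|s − 6|/18, which is < ε when |s − 6| < (9/2)ε.
Take δ = min(3, (9/2)ε). Then 0 < |s − 6| < δ gives both |s − 6| < 3 and |s − 6| < (9/2)ε, so |4/s − (2/3)| < ε.

δ = min(3, (9/2)ε)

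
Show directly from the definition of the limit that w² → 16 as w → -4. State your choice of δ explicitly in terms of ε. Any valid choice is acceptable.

Let ε > 0. We seek δ > 0 with 0 < |w + 4| < δ ⇒ |w² − 16| < ε.
Factor: w² − 16 = (w + 4)(w - 4), so |w² − 16| = |w + 4|·|w - 4|.
Impose δ ≤ 2 so that |w| < 6; then |w - 4| ≤ 10.
Hence |w² − 16| ≤ 10|w + 4|, which is < ε once |w + 4| < ε/10.
Take δ = min(2, ε/10). If 0 < |w + 4| < δ then both bounds hold and |w² − 16| ≤ 10|w + 4| < 10·(ε/10) = ε.

δ = min(2, ε/10)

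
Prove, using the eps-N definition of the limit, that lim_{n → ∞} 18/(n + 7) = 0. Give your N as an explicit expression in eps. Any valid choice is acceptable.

Let eps > 0. For n ≥ 1, |18/(n + 7) − 0| = 18/(n + 7) ≤ 18/n.
We need 18/n < eps, i.e. n > 18/eps.
Take N = 18/eps. If n > N then |18/(n + 7)| ≤ 18/n < eps.

N = 18/eps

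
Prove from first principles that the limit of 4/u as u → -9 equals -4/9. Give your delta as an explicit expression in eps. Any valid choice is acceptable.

Suppose eps > 0. We seek delta > 0 such that 0 < |u + 9| < delta implies |4/u + 4/9| < eps.
|4/u + 4/9| = 4·|-9 − u|/(9·|u|) = 4|u + 9|/(9|u|).
Restrict delta ≤ 9/2. Then |u + 9| < 9/2 gives |u| > 9/2, so 9|u| > 81/2.
Then |4/u + 4/9| < 4|u + 9|/(81/2), which is < eps when |u + 9| < (81/8)eps.
Take delta = min(9/2, (81/8)eps). Then 0 < |u + 9| < delta gives both |u + 9| < 9/2 and |u + 9| < (81/8)eps, so |4/u + 4/9| < eps.

delta = min(9/2, (81/8)eps)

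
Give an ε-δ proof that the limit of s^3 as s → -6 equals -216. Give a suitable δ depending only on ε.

δ = min(1, ε/127)

Suppose ε > 0. We seek δ > 0 with 0 < |s + 6| < δ ⇒ |s^3 + 216| < ε.
Factor: s^3 + 216 = (s + 6)(s^2 - 6s + 36), so |s^3 + 216| = |s + 6|·|s^2 - 6s + 36|.
Restrict δ ≤ 1. Then |s + 6| < 1 gives |s| < 7, so by the triangle inequality |s^2 - 6s + 36| ≤ 7^2 + 6·7 + 36 = 127.
Hence |s^3 + 216| ≤ 127|s + 6|, which is < ε once |s + 6| < ε/127.
Take δ = min(1, ε/127). If 0 < |s + 6| < δ then both bounds hold and |s^3 + 216| ≤ 127|s + 6| < 127·(ε/127) = ε.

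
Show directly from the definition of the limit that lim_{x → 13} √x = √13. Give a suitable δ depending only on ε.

Let ε > 0. We want δ > 0 such that 0 < |x − 13| < δ implies |√x − √13| < ε.
Multiplying by the conjugate, |√x − √13| = |x − 13|/(√x + √13).
Restrict δ ≤ 13 so that |x − 13| < 13 forces x > 0, and then √x + √13 > √13.
Hence |√x − √13| < |x − 13|/√13, which is < ε once |x − 13| < √13·ε.
Take δ = min(13, √13·ε). If 0 < |x − 13| < δ then x > 0 and |√x − √13| < |x − 13|/√13 < ε.

δ = min(13, √13·ε)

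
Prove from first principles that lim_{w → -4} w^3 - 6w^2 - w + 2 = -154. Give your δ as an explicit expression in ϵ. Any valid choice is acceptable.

δ = min(2, ϵ/135)

Fix ϵ > 0. We want δ > 0 such that 0 < |w + 4| < δ implies |(w^3 - 6w^2 - w + 2) + 154| < ϵ.
(w^3 - 6w^2 - w + 2) + 154 = w^3 - 6w^2 - w + 156 = (w + 4)(w^2 - 10w + 39).
So |(w^3 - 6w^2 - w + 2) + 154| = |w + 4|·|w^2 - 10w + 39|.
Require δ ≤ 2. Then |w + 4| < 2 gives |w| < 6, and by the triangle inequality |w^2 - 10w + 39| ≤ 6^2 + 10·6 + 39 = 135.
Hence |(w^3 - 6w^2 - w + 2) + 154| ≤ 135|w + 4| < ϵ provided |w + 4| < ϵ/135.
Choosing δ = min(2, ϵ/135) ensures both conditions, hence |(w^3 - 6w^2 - w + 2) + 154| < ϵ.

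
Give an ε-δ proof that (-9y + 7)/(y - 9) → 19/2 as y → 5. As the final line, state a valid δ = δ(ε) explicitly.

δ = min(2, (4/37)ε)

Let ε > 0 be given. We want δ > 0 with 0 < |y − 5| < δ ⇒ |(-9y + 7)/(y - 9) − (19/2)| < ε.
Combining over a common denominator, (-9y + 7)/(y - 9) − (19/2) = [(-9y + 7)·(-4) − (-38)·(y - 9)] / [(-4)·(y - 9)] = 74(y − 5) / ((-4)(y - 9)).
So |(-9y + 7)/(y - 9) − (19/2)| = 74|y − 5| / (4·|y − 9|).
Restrict δ ≤ 2. Then |y − 5| < 2 gives |y − 9| = |(y − 5) + (-4)| ≥ 4 − 2 = 2.
Hence |(-9y + 7)/(y - 9) − (19/2)| < 74|y − 5|/(4·2) = (37/4)|y − 5|, which is < ε once |y − 5| < (4/37)ε.
Take δ = min(2, (4/37)ε). Then 0 < |y − 5| < δ forces both bounds, so |(-9y + 7)/(y - 9) − (19/2)| < ε.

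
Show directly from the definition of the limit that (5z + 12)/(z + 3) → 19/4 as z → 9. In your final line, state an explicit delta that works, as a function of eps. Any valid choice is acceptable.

delta = min(6, 24eps)

Suppose eps > 0. We want delta > 0 with 0 < |z − 9| < delta ⇒ |(5z + 12)/(z + 3) − (19/4)| < eps.
Combining over a common denominator, (5z + 12)/(z + 3) − (19/4) = [(5z + 12)·12 − 57·(z + 3)] / [12·(z + 3)] = 3(z − 9) / (12(z + 3)).
So |(5z + 12)/(z + 3) − (19/4)| = 3|z − 9| / (12·|z + 3|).
Require delta ≤ 6, so |z + 3| ≥ |12| − |z − 9| > 12 − 6 = 6.
Hence |(5z + 12)/(z + 3) − (19/4)| < 3|z − 9|/(12·6) = (1/24)|z − 9|, which is < eps once |z − 9| < 24eps.
Take delta = min(6, 24eps). Then 0 < |z − 9| < delta forces both bounds, so |(5z + 12)/(z + 3) − (19/4)| < eps.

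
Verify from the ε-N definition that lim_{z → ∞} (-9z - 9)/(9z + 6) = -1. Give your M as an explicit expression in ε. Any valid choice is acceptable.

M = (1/3)/ε

Fix ε > 0. We seek M > 0 such that z > M implies |(-9z - 9)/(9z + 6) + 1| < ε.
(-9z - 9)/(9z + 6) + 1 = (9(-9z - 9) − (-9)(9z + 6)) / (9(9z + 6)) = -27/(9(9z + 6)).
For z > 0 we have 9z + 6 > 9z, so |(-9z - 9)/(9z + 6) + 1| = 27/(9(9z + 6)) < 27/(9·9z) = (1/3)/z.
Thus |(-9z - 9)/(9z + 6) + 1| < ε whenever z > (1/3)/ε.
Take M = (1/3)/ε. If z > M then |(-9z - 9)/(9z + 6) + 1| < (1/3)/z < ε.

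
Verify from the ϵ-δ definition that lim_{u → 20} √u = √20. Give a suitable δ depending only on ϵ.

Suppose ϵ > 0. We want δ > 0 such that 0 < |u − 20| < δ implies |√u − √20| < ϵ.
Multiplying by the conjugate, |√u − √20| = |u − 20|/(√u + √20).
Restrict δ ≤ 20 so that |u − 20| < 20 forces u > 0, and then √u + √20 > √20.
Hence |√u − √20| < |u − 20|/√20, which is < ϵ once |u − 20| < √20·ϵ.
Take δ = min(20, √20·ϵ). If 0 < |u − 20| < δ then u > 0 and |√u − √20| < |u − 20|/√20 < ϵ.

δ = min(20, √20·ϵ)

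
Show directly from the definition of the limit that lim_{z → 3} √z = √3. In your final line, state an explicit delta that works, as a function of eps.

Fix eps > 0. We want delta > 0 such that 0 < |z − 3| < delta implies |√z − √3| < eps.
Rationalise: √z − √3 = (z − 3)/(√z + √3), so |√z − √3| = |z − 3|/(√z + √3).
Restrict delta ≤ 3 so that |z − 3| < 3 forces z > 0, and then √z + √3 > √3.
Hence |√z − √3| < |z − 3|/√3, which is < eps once |z − 3| < √3·eps.
Take delta = min(3, √3·eps). If 0 < |z − 3| < delta then z > 0 and |√z − √3| < |z − 3|/√3 < eps.

delta = min(3, √3·eps)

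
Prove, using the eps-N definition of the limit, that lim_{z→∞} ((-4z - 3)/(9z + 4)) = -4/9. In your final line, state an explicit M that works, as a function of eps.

Let eps > 0. We seek M > 0 such that z > M implies |(-4z - 3)/(9z + 4) + 4/9| < eps.
(-4z - 3)/(9z + 4) + 4/9 = (9(-4z - 3) − (-4)(9z + 4)) / (9(9z + 4)) = -11/(9(9z + 4)).
For z > 0 we have 9z + 4 > 9z, so |(-4z - 3)/(9z + 4) + 4/9| = 11/(9(9z + 4)) < 11/(9·9z) = (11/81)/z.
Thus |(-4z - 3)/(9z + 4) + 4/9| < eps whenever z > (11/81)/eps.
Take M = (11/81)/eps. If z > M then |(-4z - 3)/(9z + 4) + 4/9| < (11/81)/z < eps.

M = (11/81)/eps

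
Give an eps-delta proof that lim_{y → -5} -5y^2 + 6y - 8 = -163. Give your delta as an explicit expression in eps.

delta = min(1, eps/61)

Let eps > 0. We want delta > 0 such that 0 < |y + 5| < delta implies |(-5y^2 + 6y - 8) + 163| < eps.
(-5y^2 + 6y - 8) + 163 = -5y^2 + 6y + 155 = (y + 5)(-5y + 31).
So |(-5y^2 + 6y - 8) + 163| = |y + 5|·|-5y + 31|.
Assume first that |y + 5| < 1, so |y| < 6. Then |-5y + 31| ≤ 5·6 + 31 = 61.
Hence |(-5y^2 + 6y - 8) + 163| ≤ 61|y + 5| < eps provided |y + 5| < eps/61.
Choosing delta = min(1, eps/61) ensures both conditions, hence |(-5y^2 + 6y - 8) + 163| < eps.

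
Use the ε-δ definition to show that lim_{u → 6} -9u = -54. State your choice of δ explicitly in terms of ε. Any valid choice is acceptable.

Let ε > 0 be given. We need δ > 0 so that 0 < |u − 6| < δ implies |(-9u) + 54| < ε.
Since (-9u) + 54 = -9(u − 6), we have |(-9u) + 54| = 9|u − 6|.
Thus it suffices that |u − 6| < ε/9.
Choosing δ = ε/9 gives |(-9u) + 54| = 9|u − 6| < ε whenever |u − 6| < δ.

δ = ε/9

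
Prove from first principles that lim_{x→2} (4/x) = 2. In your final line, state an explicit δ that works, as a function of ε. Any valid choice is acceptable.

Fix ε > 0. We seek δ > 0 such that 0 < |x − 2| < δ implies |4/x − 2| < ε.
|4/x − 2| = 4·|2 − x|/(2·|x|) = 4|x − 2|/(2|x|).
Restrict δ ≤ 1. Then |x − 2| < 1 gives |x| > 1, so 2|x| > 2.
Then |4/x − 2| < 4|x − 2|/2, which is < ε when |x − 2| < (1/2)ε.
Take δ = min(1, (1/2)ε). Then 0 < |x − 2| < δ gives both |x − 2| < 1 and |x − 2| < (1/2)ε, so |4/x − 2| < ε.

δ = min(1, (1/2)ε)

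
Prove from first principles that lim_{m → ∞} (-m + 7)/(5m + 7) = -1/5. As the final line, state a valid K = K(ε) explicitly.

K = (42/25)/ε

Fix ε > 0. For m ≥ 1, |(-m + 7)/(5m + 7) + 1/5| = |42|/(5(5m + 7)) = 42/(5(5m + 7)).
Since 5m + 7 ≥ 5m for m ≥ 1, this is ≤ 42/(5·5m) = (42/25)/m.
So |(-m + 7)/(5m + 7) + 1/5| < ε whenever m > (42/25)/ε.
Take K = (42/25)/ε. If m > K then |(-m + 7)/(5m + 7) + 1/5| ≤ (42/25)/m < ε.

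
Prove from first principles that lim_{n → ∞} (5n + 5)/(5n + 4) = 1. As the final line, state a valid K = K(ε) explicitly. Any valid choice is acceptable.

K = (1/5)/ε

Fix ε > 0. For n ≥ 1, |(5n + 5)/(5n + 4) − 1| = |5|/(5(5n + 4)) = 5/(5(5n + 4)).
Since 5n + 4 ≥ 5n for n ≥ 1, this is ≤ 5/(5·5n) = (1/5)/n.
So |(5n + 5)/(5n + 4) − 1| < ε whenever n > (1/5)/ε.
Take K = (1/5)/ε. If n > K then |(5n + 5)/(5n + 4) − 1| ≤ (1/5)/n < ε.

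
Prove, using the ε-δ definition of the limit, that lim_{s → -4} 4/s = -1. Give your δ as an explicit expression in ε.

Fix ε > 0. We seek δ > 0 such that 0 < |s + 4| < δ implies |4/s + 1| < ε.
|4/s + 1| = 4·|-4 − s|/(4·|s|) = 4|s + 4|/(4|s|).
Restrict δ ≤ 2. Then |s + 4| < 2 gives |s| > 2, so 4|s| > 8.
Then |4/s + 1| < 4|s + 4|/8, which is < ε when |s + 4| < 2ε.
Take δ = min(2, 2ε). Then 0 < |s + 4| < δ gives both |s + 4| < 2 and |s + 4| < 2ε, so |4/s + 1| < ε.

δ = min(2, 2ε)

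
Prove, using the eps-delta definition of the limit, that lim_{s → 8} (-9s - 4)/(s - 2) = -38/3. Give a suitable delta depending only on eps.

delta = min(3, (9/11)eps)

Fix eps > 0. We want delta > 0 with 0 < |s − 8| < delta ⇒ |(-9s - 4)/(s - 2) + 38/3| < eps.
Combining over a common denominator, (-9s - 4)/(s - 2) + 38/3 = [(-9s - 4)·6 − (-76)·(s - 2)] / [6·(s - 2)] = 22(s − 8) / (6(s - 2)).
So |(-9s - 4)/(s - 2) + 38/3| = 22|s − 8| / (6·|s − 2|).
Restrict delta ≤ 3. Then |s − 8| < 3 gives |s − 2| = |(s − 8) + 6| ≥ 6 − 3 = 3.
Hence |(-9s - 4)/(s - 2) + 38/3| < 22|s − 8|/(6·3) = (11/9)|s − 8|, which is < eps once |s − 8| < (9/11)eps.
Take delta = min(3, (9/11)eps). Then 0 < |s − 8| < delta forces both bounds, so |(-9s - 4)/(s - 2) + 38/3| < eps.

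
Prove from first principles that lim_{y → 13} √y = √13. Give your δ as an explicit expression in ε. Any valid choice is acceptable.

δ = min(13, √13·ε)

Suppose ε > 0. We want δ > 0 such that 0 < |y − 13| < δ implies |√y − √13| < ε.
Multiplying by the conjugate, |√y − √13| = |y − 13|/(√y + √13).
Restrict δ ≤ 13 so that |y − 13| < 13 forces y > 0, and then √y + √13 > √13.
Hence |√y − √13| < |y − 13|/√13, which is < ε once |y − 13| < √13·ε.
Take δ = min(13, √13·ε). If 0 < |y − 13| < δ then y > 0 and |√y − √13| < |y − 13|/√13 < ε.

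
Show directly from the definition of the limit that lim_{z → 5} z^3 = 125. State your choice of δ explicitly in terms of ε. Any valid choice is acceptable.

Let ε > 0 be given. We seek δ > 0 with 0 < |z − 5| < δ ⇒ |z^3 − 125| < ε.
Factor: z^3 − 125 = (z − 5)(z^2 + 5z + 25), so |z^3 − 125| = |z − 5|·|z^2 + 5z + 25|.
Restrict δ ≤ 1. Then |z − 5| < 1 gives |z| < 6, so by the triangle inequality |z^2 + 5z + 25| ≤ 6^2 + 5·6 + 25 = 91.
Hence |z^3 − 125| ≤ 91|z − 5|, which is < ε once |z − 5| < ε/91.
Take δ = min(1, ε/91). If 0 < |z − 5| < δ then both bounds hold and |z^3 − 125| ≤ 91|z − 5| < 91·(ε/91) = ε.

δ = min(1, ε/91)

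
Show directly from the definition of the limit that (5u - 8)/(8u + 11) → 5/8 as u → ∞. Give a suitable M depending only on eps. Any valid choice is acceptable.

M = (119/64)/eps

Let eps > 0 be given. We seek M > 0 such that u > M implies |(5u - 8)/(8u + 11) − (5/8)| < eps.
(5u - 8)/(8u + 11) − (5/8) = (8(5u - 8) − 5(8u + 11)) / (8(8u + 11)) = -119/(8(8u + 11)).
For u > 0 we have 8u + 11 > 8u, so |(5u - 8)/(8u + 11) − (5/8)| = 119/(8(8u + 11)) < 119/(8·8u) = (119/64)/u.
Thus |(5u - 8)/(8u + 11) − (5/8)| < eps whenever u > (119/64)/eps.
Take M = (119/64)/eps. If u > M then |(5u - 8)/(8u + 11) − (5/8)| < (119/64)/u < eps.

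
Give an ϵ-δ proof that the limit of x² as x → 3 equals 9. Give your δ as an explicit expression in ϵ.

δ = min(1, ϵ/7)

Suppose ϵ > 0. We seek δ > 0 with 0 < |x − 3| < δ ⇒ |x² − 9| < ϵ.
Factor: x² − 9 = (x − 3)(x + 3), so |x² − 9| = |x − 3|·|x + 3|.
Impose δ ≤ 1 so that |x| < 4; then |x + 3| ≤ 7.
Hence |x² − 9| ≤ 7|x − 3|, which is < ϵ once |x − 3| < ϵ/7.
Take δ = min(1, ϵ/7). If 0 < |x − 3| < δ then both bounds hold and |x² − 9| ≤ 7|x − 3| < 7·(ϵ/7) = ϵ.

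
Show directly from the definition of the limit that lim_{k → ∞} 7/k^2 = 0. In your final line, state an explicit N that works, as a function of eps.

N = (7/eps)^{1/2}

Let eps > 0. For k ≥ 1, |7/k^2 − 0| = 7/k^2.
7/k^2 < eps ⇔ k^2 > 7/eps ⇔ k > (7/eps)^{1/2}.
Take N = (7/eps)^{1/2}. Then k > N implies 7/k^2 < eps.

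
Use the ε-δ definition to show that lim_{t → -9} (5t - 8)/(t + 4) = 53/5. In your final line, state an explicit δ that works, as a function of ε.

δ = min(5/2, (25/56)ε)

Let ε > 0. We want δ > 0 with 0 < |t + 9| < δ ⇒ |(5t - 8)/(t + 4) − (53/5)| < ε.
Combining over a common denominator, (5t - 8)/(t + 4) − (53/5) = [(5t - 8)·(-5) − (-53)·(t + 4)] / [(-5)·(t + 4)] = 28(t + 9) / ((-5)(t + 4)).
So |(5t - 8)/(t + 4) − (53/5)| = 28|t + 9| / (5·|t + 4|).
Require δ ≤ 5/2, so |t + 4| ≥ |-5| − |t + 9| > 5 − 5/2 = 5/2.
Hence |(5t - 8)/(t + 4) − (53/5)| < 28|t + 9|/(5·(5/2)) = (56/25)|t + 9|, which is < ε once |t + 9| < (25/56)ε.
Take δ = min(5/2, (25/56)ε). Then 0 < |t + 9| < δ forces both bounds, so |(5t - 8)/(t + 4) − (53/5)| < ε.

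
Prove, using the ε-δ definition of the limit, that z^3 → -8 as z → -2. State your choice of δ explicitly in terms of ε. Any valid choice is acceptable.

Let ε > 0. We seek δ > 0 with 0 < |z + 2| < δ ⇒ |z^3 + 8| < ε.
Factor: z^3 + 8 = (z + 2)(z^2 - 2z + 4), so |z^3 + 8| = |z + 2|·|z^2 - 2z + 4|.
Restrict δ ≤ 2. Then |z + 2| < 2 gives |z| < 4, so by the triangle inequality |z^2 - 2z + 4| ≤ 4^2 + 2·4 + 4 = 28.
Hence |z^3 + 8| ≤ 28|z + 2|, which is < ε once |z + 2| < ε/28.
Take δ = min(2, ε/28). If 0 < |z + 2| < δ then both bounds hold and |z^3 + 8| ≤ 28|z + 2| < 28·(ε/28) = ε.

δ = min(2, ε/28)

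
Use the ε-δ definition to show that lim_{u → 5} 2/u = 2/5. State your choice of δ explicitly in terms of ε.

Let ε > 0 be given. We seek δ > 0 such that 0 < |u − 5| < δ implies |2/u − (2/5)| < ε.
|2/u − (2/5)| = 2·|5 − u|/(5·|u|) = 2|u − 5|/(5|u|).
Require δ ≤ 5/2 so that |u| > 5 − 5/2 = 5/2, hence 5|u| > 25/2.
Then |2/u − (2/5)| < 2|u − 5|/(25/2), which is < ε when |u − 5| < (25/4)ε.
Take δ = min(5/2, (25/4)ε). Then 0 < |u − 5| < δ gives both |u − 5| < 5/2 and |u − 5| < (25/4)ε, so |2/u − (2/5)| < ε.

δ = min(5/2, (25/4)ε)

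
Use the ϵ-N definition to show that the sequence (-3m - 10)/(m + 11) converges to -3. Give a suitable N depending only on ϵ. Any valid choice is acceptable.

Suppose ϵ > 0. For m ≥ 1, |(-3m - 10)/(m + 11) + 3| = |23|/((m + 11)) = 23/((m + 11)).
Since m + 11 ≥ m for m ≥ 1, this is ≤ 23/(m) = 23/m.
So |(-3m - 10)/(m + 11) + 3| < ϵ whenever m > 23/ϵ.
Take N = 23/ϵ. If m > N then |(-3m - 10)/(m + 11) + 3| ≤ 23/m < ϵ.

N = 23/ϵ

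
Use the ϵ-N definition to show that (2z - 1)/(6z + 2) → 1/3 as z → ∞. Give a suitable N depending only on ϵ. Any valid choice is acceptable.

N = (5/18)/ϵ

Let ϵ > 0. We seek N > 0 such that z > N implies |(2z - 1)/(6z + 2) − (1/3)| < ϵ.
(2z - 1)/(6z + 2) − (1/3) = (6(2z - 1) − 2(6z + 2)) / (6(6z + 2)) = -10/(6(6z + 2)).
For z > 0 we have 6z + 2 > 6z, so |(2z - 1)/(6z + 2) − (1/3)| = 10/(6(6z + 2)) < 10/(6·6z) = (5/18)/z.
Thus |(2z - 1)/(6z + 2) − (1/3)| < ϵ whenever z > (5/18)/ϵ.
Take N = (5/18)/ϵ. If z > N then |(2z - 1)/(6z + 2) − (1/3)| < (5/18)/z < ϵ.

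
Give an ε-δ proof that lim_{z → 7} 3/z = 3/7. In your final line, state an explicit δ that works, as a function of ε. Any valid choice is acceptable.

Fix ε > 0. We seek δ > 0 such that 0 < |z − 7| < δ implies |3/z − (3/7)| < ε.
|3/z − (3/7)| = 3·|7 − z|/(7·|z|) = 3|z − 7|/(7|z|).
Restrict δ ≤ 7/2. Then |z − 7| < 7/2 gives |z| > 7/2, so 7|z| > 49/2.
Then |3/z − (3/7)| < 3|z − 7|/(49/2), which is < ε when |z − 7| < (49/6)ε.
Take δ = min(7/2, (49/6)ε). Then 0 < |z − 7| < δ gives both |z − 7| < 7/2 and |z − 7| < (49/6)ε, so |3/z − (3/7)| < ε.

δ = min(7/2, (49/6)ε)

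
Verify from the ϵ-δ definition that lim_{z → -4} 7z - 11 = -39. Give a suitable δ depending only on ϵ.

Suppose ϵ > 0. We need δ > 0 so that 0 < |z + 4| < δ implies |(7z - 11) + 39| < ϵ.
|(7z - 11) + 39| = |7z + 28| = 7|z + 4|.
Thus it suffices that |z + 4| < ϵ/7.
Choosing δ = ϵ/7 gives |(7z - 11) + 39| = 7|z + 4| < ϵ whenever |z + 4| < δ.

δ = ϵ/7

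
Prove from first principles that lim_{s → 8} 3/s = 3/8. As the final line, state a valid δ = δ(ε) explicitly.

δ = min(4, (32/3)ε)

Suppose ε > 0. We seek δ > 0 such that 0 < |s − 8| < δ implies |3/s − (3/8)| < ε.
|3/s − (3/8)| = 3·|8 − s|/(8·|s|) = 3|s − 8|/(8|s|).
Require δ ≤ 4 so that |s| > 8 − 4 = 4, hence 8|s| > 32.
Then |3/s − (3/8)| < 3|s − 8|/32, which is < ε when |s − 8| < (32/3)ε.
Take δ = min(4, (32/3)ε). Then 0 < |s − 8| < δ gives both |s − 8| < 4 and |s − 8| < (32/3)ε, so |3/s − (3/8)| < ε.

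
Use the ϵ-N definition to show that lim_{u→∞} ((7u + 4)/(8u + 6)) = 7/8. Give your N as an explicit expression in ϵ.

Let ϵ > 0 be given. We seek N > 0 such that u > N implies |(7u + 4)/(8u + 6) − (7/8)| < ϵ.
(7u + 4)/(8u + 6) − (7/8) = (8(7u + 4) − 7(8u + 6)) / (8(8u + 6)) = -10/(8(8u + 6)).
For u > 0 we have 8u + 6 > 8u, so |(7u + 4)/(8u + 6) − (7/8)| = 10/(8(8u + 6)) < 10/(8·8u) = (5/32)/u.
Thus |(7u + 4)/(8u + 6) − (7/8)| < ϵ whenever u > (5/32)/ϵ.
Take N = (5/32)/ϵ. If u > N then |(7u + 4)/(8u + 6) − (7/8)| < (5/32)/u < ϵ.

N = (5/32)/ϵ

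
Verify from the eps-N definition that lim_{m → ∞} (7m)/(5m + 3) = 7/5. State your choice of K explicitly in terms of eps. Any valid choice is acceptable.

K = (21/25)/eps

Fix eps > 0. For m ≥ 1, |(7m)/(5m + 3) − (7/5)| = |-21|/(5(5m + 3)) = 21/(5(5m + 3)).
Since 5m + 3 ≥ 5m for m ≥ 1, this is ≤ 21/(5·5m) = (21/25)/m.
So |(7m)/(5m + 3) − (7/5)| < eps whenever m > (21/25)/eps.
Take K = (21/25)/eps. If m > K then |(7m)/(5m + 3) − (7/5)| ≤ (21/25)/m < eps.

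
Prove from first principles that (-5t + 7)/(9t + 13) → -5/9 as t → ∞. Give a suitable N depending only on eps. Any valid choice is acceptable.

N = (128/81)/eps

Fix eps > 0. We seek N > 0 such that t > N implies |(-5t + 7)/(9t + 13) + 5/9| < eps.
(-5t + 7)/(9t + 13) + 5/9 = (9(-5t + 7) − (-5)(9t + 13)) / (9(9t + 13)) = 128/(9(9t + 13)).
For t > 0 we have 9t + 13 > 9t, so |(-5t + 7)/(9t + 13) + 5/9| = 128/(9(9t + 13)) < 128/(9·9t) = (128/81)/t.
Thus |(-5t + 7)/(9t + 13) + 5/9| < eps whenever t > (128/81)/eps.
Take N = (128/81)/eps. If t > N then |(-5t + 7)/(9t + 13) + 5/9| < (128/81)/t < eps.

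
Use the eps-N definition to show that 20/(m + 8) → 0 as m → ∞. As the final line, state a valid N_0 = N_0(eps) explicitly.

Fix eps > 0. For m ≥ 1, |20/(m + 8) − 0| = 20/(m + 8) ≤ 20/m.
We need 20/m < eps, i.e. m > 20/eps.
Take N_0 = 20/eps. If m > N_0 then |20/(m + 8)| ≤ 20/m < eps.

N_0 = 20/eps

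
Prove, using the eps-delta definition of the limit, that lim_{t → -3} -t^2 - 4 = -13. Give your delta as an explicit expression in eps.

Fix eps > 0. We want delta > 0 such that 0 < |t + 3| < delta implies |(-t^2 - 4) + 13| < eps.
(-t^2 - 4) + 13 = -t^2 + 9 = (t + 3)(-t + 3).
So |(-t^2 - 4) + 13| = |t + 3|·|-t + 3|.
Assume first that |t + 3| < 2, so |t| < 5. Then |-t + 3| ≤ 5 + 3 = 8.
Hence |(-t^2 - 4) + 13| ≤ 8|t + 3| < eps provided |t + 3| < eps/8.
Choosing delta = min(2, eps/8) ensures both conditions, hence |(-t^2 - 4) + 13| < eps.

delta = min(2, eps/8)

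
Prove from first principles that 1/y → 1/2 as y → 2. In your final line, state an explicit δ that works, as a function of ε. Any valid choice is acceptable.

Suppose ε > 0. We seek δ > 0 such that 0 < |y − 2| < δ implies |1/y − (1/2)| < ε.
|1/y − (1/2)| = |2 − y|/(2·|y|) = |y − 2|/(2|y|).
Restrict δ ≤ 1. Then |y − 2| < 1 gives |y| > 1, so 2|y| > 2.
Then |1/y − (1/2)| < |y − 2|/2, which is < ε when |y − 2| < 2ε.
Take δ = min(1, 2ε). Then 0 < |y − 2| < δ gives both |y − 2| < 1 and |y − 2| < 2ε, so |1/y − (1/2)| < ε.

δ = min(1, 2ε)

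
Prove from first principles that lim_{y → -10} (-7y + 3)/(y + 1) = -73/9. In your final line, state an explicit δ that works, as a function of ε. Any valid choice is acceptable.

δ = min(9/2, (81/20)ε)

Let ε > 0. We want δ > 0 with 0 < |y + 10| < δ ⇒ |(-7y + 3)/(y + 1) + 73/9| < ε.
Combining over a common denominator, (-7y + 3)/(y + 1) + 73/9 = [(-7y + 3)·(-9) − 73·(y + 1)] / [(-9)·(y + 1)] = -10(y + 10) / ((-9)(y + 1)).
So |(-7y + 3)/(y + 1) + 73/9| = 10|y + 10| / (9·|y + 1|).
Restrict δ ≤ 9/2. Then |y + 10| < 9/2 gives |y + 1| = |(y + 10) + (-9)| ≥ 9 − 9/2 = 9/2.
Hence |(-7y + 3)/(y + 1) + 73/9| < 10|y + 10|/(9·(9/2)) = (20/81)|y + 10|, which is < ε once |y + 10| < (81/20)ε.
Take δ = min(9/2, (81/20)ε). Then 0 < |y + 10| < δ forces both bounds, so |(-7y + 3)/(y + 1) + 73/9| < ε.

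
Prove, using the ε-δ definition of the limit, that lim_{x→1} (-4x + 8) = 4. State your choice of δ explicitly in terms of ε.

Suppose ε > 0. We need δ > 0 so that 0 < |x − 1| < δ implies |(-4x + 8) − 4| < ε.
Since (-4x + 8) − 4 = -4(x − 1), we have |(-4x + 8) − 4| = 4|x − 1|.
So 4|x − 1| < ε exactly when |x − 1| < ε/4.
Take δ = ε/4. If 0 < |x − 1| < δ then |(-4x + 8) − 4| = 4|x − 1| < 4·(ε/4) = ε.

δ = ε/4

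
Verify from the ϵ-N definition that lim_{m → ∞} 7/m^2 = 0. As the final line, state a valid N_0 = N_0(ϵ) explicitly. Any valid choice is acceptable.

N_0 = (7/ϵ)^{1/2}

Suppose ϵ > 0. For m ≥ 1, |7/m^2 − 0| = 7/m^2.
7/m^2 < ϵ ⇔ m^2 > 7/ϵ ⇔ m > (7/ϵ)^{1/2}.
Take N_0 = (7/ϵ)^{1/2}. Then m > N_0 implies 7/m^2 < ϵ.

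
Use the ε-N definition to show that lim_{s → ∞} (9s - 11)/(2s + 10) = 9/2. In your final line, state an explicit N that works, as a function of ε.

N = 28/ε

Let ε > 0. We seek N > 0 such that s > N implies |(9s - 11)/(2s + 10) − (9/2)| < ε.
(9s - 11)/(2s + 10) − (9/2) = (2(9s - 11) − 9(2s + 10)) / (2(2s + 10)) = -112/(2(2s + 10)).
For s > 0 we have 2s + 10 > 2s, so |(9s - 11)/(2s + 10) − (9/2)| = 112/(2(2s + 10)) < 112/(2·2s) = 28/s.
Thus |(9s - 11)/(2s + 10) − (9/2)| < ε whenever s > 28/ε.
Take N = 28/ε. If s > N then |(9s - 11)/(2s + 10) − (9/2)| < 28/s < ε.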